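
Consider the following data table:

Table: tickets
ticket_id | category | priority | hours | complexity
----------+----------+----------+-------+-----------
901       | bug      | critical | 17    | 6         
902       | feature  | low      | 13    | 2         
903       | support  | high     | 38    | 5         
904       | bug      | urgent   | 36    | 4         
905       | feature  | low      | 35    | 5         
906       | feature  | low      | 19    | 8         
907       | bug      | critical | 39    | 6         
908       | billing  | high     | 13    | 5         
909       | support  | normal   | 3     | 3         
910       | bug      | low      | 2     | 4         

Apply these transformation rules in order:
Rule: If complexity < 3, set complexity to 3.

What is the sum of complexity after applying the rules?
49

Step 1: 1 records have complexity < 3
Step 2: These records originally summed to 2
Step 3: After setting to minimum: 1 × 3 = 3
Step 4: Unaffected records sum: 46
Step 5: Final sum = 3 + 46 = 49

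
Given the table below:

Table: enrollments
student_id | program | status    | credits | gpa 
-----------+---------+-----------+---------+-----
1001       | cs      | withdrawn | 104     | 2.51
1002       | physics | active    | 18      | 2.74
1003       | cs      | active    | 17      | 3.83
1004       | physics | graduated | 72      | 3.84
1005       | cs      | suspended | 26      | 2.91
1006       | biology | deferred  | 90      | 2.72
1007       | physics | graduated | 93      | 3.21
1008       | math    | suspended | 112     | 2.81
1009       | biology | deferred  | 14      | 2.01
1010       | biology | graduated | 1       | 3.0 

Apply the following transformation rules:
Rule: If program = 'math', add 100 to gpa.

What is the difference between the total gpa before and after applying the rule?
100.0

Step 1: Original sum of gpa = 29.58
Step 2: 1 records have program = 'math'
Step 3: Each affected record changes by 100
Step 4: Total change = 1 × 100 = 100
Step 5: New sum = 29.58 + 100 = 129.58
Step 6: Difference = |129.58 - 29.58| = 100.0
        (Sum increased by 100.0)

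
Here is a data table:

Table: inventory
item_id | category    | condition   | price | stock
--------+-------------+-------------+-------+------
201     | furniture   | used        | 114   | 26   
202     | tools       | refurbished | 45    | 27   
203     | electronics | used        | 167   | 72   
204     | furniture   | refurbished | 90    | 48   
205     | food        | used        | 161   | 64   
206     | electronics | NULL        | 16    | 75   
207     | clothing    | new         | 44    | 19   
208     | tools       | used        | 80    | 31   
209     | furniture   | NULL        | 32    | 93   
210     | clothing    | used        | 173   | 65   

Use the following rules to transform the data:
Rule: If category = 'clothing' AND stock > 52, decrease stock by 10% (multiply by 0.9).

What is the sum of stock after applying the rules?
513.5

Step 1: Find records where category = 'clothing' AND stock > 52
Step 2: 1 records match, summing to 65
Step 3: After multiplier: 65 × 0.9 = 58.5
Step 4: Unaffected records sum: 455
Step 5: Final sum = 58.5 + 455 = 513.5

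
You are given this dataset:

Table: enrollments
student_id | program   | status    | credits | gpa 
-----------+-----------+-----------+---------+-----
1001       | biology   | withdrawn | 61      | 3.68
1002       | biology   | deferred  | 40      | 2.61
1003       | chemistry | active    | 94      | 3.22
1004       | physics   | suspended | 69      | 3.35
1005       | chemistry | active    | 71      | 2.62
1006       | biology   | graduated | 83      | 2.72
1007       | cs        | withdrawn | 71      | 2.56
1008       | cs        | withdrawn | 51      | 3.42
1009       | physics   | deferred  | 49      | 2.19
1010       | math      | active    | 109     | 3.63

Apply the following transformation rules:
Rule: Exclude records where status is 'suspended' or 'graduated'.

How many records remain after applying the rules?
8

Step 1: Count records to exclude
  - 1 (suspended) + 1 (graduated) = 2 records
Step 2: Total records: 10
Step 3: Remaining = 10 - 2 = 8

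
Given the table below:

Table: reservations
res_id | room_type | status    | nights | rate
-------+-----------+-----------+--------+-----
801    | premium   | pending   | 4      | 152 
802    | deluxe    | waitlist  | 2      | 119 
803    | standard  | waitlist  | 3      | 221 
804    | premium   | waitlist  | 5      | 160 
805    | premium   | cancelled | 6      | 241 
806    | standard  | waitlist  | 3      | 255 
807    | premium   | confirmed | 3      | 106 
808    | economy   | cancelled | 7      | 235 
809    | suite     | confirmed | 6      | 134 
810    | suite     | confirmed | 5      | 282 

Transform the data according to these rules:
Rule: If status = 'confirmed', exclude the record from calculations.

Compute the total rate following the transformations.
1383

Step 1: Identify records where status = 'confirmed'
Step 2: The excluded records sum to 522
Step 3: Original total rate = 1905
Step 4: Remaining total = 1905 - 522 = 1383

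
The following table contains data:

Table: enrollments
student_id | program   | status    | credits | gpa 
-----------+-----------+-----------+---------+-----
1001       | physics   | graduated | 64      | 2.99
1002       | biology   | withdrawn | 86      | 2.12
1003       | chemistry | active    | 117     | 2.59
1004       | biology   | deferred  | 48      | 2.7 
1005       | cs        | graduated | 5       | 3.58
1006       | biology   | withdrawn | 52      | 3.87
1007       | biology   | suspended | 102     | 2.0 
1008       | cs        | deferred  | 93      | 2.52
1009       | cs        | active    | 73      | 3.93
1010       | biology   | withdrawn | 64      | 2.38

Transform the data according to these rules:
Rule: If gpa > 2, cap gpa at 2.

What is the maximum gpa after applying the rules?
2

Step 1: Original maximum gpa = 3.93
Step 2: Apply cap at 2
Step 3: 9 records had gpa > 2 and were capped
Step 4: Maximum after transformation = 2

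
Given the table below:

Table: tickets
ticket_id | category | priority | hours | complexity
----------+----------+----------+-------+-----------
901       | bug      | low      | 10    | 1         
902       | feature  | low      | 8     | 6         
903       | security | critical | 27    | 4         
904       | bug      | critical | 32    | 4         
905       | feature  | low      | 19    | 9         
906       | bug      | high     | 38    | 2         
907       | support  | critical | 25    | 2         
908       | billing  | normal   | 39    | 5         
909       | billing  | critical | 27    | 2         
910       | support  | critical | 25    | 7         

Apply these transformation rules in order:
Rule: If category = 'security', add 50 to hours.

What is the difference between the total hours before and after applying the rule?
50

Step 1: Original sum of hours = 250
Step 2: 1 records have category = 'security'
Step 3: Each affected record changes by 50
Step 4: Total change = 1 × 50 = 50
Step 5: New sum = 250 + 50 = 300
Step 6: Difference = |300 - 250| = 50
        (Sum increased by 50)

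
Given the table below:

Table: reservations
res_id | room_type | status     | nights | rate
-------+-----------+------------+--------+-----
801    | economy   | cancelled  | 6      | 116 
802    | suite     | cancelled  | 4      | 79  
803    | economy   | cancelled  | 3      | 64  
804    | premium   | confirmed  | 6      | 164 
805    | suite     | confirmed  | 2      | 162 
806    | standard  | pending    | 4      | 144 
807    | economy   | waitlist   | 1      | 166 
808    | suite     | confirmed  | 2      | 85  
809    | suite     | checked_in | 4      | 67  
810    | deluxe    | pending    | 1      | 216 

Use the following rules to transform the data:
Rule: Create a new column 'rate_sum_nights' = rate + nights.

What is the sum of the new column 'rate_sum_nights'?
1296

Step 1: For each record, compute rate + nights
Example calculations:
  116 + 6 = 122
  79 + 4 = 83
  64 + 3 = 67
  ...
Step 2: Sum all derived values
Step 3: Total = 1296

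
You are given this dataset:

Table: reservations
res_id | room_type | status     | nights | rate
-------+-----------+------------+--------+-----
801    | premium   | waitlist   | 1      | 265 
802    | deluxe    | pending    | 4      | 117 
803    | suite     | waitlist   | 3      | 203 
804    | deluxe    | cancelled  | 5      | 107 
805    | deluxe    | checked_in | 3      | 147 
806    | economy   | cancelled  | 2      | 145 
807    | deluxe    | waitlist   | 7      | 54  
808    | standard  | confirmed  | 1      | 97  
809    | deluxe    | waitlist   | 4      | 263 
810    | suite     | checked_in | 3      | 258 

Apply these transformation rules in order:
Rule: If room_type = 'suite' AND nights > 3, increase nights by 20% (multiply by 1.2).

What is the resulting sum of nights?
33

Step 1: Find records where room_type = 'suite' AND nights > 3
Step 2: 0 records match, summing to 0
Step 3: After multiplier: 0 × 1.2 = 0.0
Step 4: Unaffected records sum: 33
Step 5: Final sum = 0.0 + 33 = 33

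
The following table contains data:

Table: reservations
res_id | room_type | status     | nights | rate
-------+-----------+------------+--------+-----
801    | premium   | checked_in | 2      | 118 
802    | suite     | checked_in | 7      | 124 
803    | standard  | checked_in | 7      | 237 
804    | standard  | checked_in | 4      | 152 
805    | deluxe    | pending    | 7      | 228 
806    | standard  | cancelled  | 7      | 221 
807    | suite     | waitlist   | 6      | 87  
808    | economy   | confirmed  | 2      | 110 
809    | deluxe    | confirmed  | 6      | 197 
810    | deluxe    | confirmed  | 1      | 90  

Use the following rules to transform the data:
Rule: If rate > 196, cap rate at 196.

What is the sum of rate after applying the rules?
1465

Step 1: 4 records have rate > 196
Step 2: These records originally summed to 883
Step 3: After capping: 4 × 196 = 784
Step 4: Unaffected records sum: 681
Step 5: Final sum = 784 + 681 = 1465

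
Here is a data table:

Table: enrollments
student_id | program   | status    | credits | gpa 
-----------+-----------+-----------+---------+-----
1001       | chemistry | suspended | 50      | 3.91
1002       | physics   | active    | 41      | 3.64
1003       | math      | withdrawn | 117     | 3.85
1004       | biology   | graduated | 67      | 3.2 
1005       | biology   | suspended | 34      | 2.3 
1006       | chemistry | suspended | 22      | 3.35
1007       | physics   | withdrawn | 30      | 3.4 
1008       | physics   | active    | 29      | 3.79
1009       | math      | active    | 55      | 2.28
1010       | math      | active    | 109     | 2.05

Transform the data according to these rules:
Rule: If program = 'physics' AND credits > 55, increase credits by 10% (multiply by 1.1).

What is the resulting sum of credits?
554

Step 1: Find records where program = 'physics' AND credits > 55
Step 2: 0 records match, summing to 0
Step 3: After multiplier: 0 × 1.1 = 0.0
Step 4: Unaffected records sum: 554
Step 5: Final sum = 0.0 + 554 = 554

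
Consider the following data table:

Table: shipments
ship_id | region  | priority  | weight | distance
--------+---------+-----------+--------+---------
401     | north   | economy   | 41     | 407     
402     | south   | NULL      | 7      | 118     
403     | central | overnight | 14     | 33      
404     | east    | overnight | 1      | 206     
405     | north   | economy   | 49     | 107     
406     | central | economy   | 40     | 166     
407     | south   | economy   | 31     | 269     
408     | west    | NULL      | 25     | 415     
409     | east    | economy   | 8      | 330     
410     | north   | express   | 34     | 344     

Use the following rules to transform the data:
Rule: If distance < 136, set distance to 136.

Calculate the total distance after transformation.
2545

Step 1: 3 records have distance < 136
Step 2: These records originally summed to 258
Step 3: After setting to minimum: 3 × 136 = 408
Step 4: Unaffected records sum: 2137
Step 5: Final sum = 408 + 2137 = 2545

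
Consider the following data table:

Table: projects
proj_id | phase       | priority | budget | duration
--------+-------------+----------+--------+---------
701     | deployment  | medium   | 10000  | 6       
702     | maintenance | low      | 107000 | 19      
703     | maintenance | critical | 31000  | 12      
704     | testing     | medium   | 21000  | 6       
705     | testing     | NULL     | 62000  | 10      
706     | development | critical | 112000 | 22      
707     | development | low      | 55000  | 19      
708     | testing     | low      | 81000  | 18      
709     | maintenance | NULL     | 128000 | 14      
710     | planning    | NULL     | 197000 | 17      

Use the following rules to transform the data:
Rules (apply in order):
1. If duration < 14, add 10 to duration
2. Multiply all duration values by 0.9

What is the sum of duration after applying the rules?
164.7

Step 1: Apply Rule 1 - Add 10 to records with duration < 14
  - 4 records affected: 34 + (4 × 10) = 74
  - Unaffected records: 109
  - Sum after Rule 1: 183
Step 2: Apply Rule 2 - Multiply all by 0.9
  - 183 × 0.9 = 164.7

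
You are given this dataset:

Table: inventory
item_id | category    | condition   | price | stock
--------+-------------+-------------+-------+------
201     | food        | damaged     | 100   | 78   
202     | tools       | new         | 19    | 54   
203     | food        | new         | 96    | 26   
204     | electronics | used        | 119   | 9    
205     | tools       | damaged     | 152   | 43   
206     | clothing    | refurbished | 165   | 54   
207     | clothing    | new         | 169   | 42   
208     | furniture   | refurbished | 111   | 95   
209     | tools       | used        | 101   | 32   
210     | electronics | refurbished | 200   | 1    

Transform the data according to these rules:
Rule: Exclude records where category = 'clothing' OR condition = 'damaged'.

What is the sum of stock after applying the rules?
217

Step 1: Find records where category = 'clothing' OR condition = 'damaged'
Step 2: 4 records match, summing to 217
Step 3: Original sum: 434
Step 4: Remaining sum = 434 - 217 = 217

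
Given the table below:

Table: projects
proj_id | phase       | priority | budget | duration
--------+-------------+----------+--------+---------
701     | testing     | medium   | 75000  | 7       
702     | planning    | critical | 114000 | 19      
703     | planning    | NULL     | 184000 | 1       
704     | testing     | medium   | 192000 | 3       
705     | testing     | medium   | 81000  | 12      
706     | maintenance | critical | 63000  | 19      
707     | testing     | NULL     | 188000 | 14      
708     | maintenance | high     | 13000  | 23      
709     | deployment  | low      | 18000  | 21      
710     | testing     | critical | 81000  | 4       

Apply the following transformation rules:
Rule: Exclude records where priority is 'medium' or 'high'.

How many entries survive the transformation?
6

Step 1: Count records to exclude
  - 3 (medium) + 1 (high) = 4 records
Step 2: Total records: 10
Step 3: Remaining = 10 - 4 = 6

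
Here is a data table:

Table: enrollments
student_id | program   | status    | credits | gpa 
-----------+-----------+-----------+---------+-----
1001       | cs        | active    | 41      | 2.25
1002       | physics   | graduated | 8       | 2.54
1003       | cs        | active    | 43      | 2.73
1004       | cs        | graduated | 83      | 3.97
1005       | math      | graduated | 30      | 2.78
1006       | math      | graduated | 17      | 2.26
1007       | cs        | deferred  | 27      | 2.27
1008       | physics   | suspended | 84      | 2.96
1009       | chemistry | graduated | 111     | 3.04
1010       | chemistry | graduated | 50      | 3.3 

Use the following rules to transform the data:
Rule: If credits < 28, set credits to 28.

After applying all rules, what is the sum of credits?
526

Step 1: 3 records have credits < 28
Step 2: These records originally summed to 52
Step 3: After setting to minimum: 3 × 28 = 84
Step 4: Unaffected records sum: 442
Step 5: Final sum = 84 + 442 = 526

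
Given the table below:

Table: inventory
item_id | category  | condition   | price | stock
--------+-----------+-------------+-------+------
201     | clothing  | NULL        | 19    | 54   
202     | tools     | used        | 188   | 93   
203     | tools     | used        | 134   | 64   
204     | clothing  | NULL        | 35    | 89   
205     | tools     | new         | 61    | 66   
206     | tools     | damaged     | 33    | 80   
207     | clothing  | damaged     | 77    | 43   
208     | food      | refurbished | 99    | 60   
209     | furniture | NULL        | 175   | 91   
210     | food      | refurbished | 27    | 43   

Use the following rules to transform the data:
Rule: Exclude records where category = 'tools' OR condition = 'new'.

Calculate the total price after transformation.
432

Step 1: Find records where category = 'tools' OR condition = 'new'
Step 2: 4 records match, summing to 416
Step 3: Original sum: 848
Step 4: Remaining sum = 848 - 416 = 432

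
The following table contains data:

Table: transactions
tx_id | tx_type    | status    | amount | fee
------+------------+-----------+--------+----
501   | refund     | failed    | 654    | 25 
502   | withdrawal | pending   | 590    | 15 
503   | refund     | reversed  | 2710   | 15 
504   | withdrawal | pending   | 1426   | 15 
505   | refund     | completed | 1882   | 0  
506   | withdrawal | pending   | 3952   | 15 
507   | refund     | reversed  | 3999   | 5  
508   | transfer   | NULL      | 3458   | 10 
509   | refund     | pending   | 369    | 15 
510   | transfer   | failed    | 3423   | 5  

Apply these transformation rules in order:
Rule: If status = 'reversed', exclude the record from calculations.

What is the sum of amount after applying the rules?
15754

Step 1: Identify records where status = 'reversed'
Step 2: The excluded records sum to 6709
Step 3: Original total amount = 22463
Step 4: Remaining total = 22463 - 6709 = 15754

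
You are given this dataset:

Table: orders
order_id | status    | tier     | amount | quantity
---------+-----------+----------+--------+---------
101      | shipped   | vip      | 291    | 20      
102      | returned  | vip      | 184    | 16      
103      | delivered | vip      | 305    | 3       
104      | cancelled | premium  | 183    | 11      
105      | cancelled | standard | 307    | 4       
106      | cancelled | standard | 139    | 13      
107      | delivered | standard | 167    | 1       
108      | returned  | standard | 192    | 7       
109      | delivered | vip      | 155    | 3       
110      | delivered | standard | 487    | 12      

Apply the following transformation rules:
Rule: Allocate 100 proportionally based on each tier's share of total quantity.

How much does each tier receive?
premium: 12.22, standard: 41.11, vip: 46.67

Step 1: Calculate total quantity = 90
Step 2: Calculate each tier's proportion:
  premium: 11/90 = 12.22% → 12.22
  standard: 37/90 = 41.11% → 41.11
  vip: 42/90 = 46.67% → 46.67
Step 3: Verify: sum of allocations ≈ 100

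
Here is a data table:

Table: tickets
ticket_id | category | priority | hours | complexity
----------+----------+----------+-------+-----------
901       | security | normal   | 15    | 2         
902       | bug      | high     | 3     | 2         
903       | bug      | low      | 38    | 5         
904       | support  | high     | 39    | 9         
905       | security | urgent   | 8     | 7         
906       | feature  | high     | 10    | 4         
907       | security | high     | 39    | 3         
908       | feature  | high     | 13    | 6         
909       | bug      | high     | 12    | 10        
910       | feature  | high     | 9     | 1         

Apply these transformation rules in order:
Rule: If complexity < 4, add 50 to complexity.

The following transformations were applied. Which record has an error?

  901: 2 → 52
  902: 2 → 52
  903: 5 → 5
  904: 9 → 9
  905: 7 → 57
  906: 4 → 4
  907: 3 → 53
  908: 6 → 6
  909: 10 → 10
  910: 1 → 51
Record 905 has an error. The correct transformed value should be 7, not 57.

Step 1: Check each record against the rule
Step 2: Record 905 has complexity = 7
Step 3: Since 7 >= 4, the bonus should not have been applied
Step 4: Correct value = 7, but claimed value = 57
Conclusion: Record 905 has the error.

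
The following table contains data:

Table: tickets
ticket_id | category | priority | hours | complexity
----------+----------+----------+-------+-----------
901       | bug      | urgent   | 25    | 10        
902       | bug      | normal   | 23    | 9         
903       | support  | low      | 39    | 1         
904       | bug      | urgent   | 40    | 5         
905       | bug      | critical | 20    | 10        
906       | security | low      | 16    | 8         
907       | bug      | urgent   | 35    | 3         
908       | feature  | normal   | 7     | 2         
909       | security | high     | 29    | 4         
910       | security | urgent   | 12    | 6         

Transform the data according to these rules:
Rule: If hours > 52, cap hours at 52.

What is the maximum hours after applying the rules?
40

Step 1: Original maximum hours = 40
Step 2: Check cap of 52 against maximum
Step 3: No records exceed the cap (max 40 <= cap 52), so no capping applies
Step 4: Maximum after transformation = 40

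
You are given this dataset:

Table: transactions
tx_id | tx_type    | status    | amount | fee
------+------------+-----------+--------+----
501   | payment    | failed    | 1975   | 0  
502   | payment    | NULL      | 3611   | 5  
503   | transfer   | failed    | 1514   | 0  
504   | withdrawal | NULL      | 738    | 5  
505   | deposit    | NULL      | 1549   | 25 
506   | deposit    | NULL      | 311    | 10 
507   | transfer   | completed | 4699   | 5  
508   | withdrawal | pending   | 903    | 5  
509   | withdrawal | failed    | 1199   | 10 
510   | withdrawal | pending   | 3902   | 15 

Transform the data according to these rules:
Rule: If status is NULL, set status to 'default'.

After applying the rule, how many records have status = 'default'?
4

Step 1: Count records where status IS NULL
Step 2: Found 4 records with NULL status
Step 3: These records will have status set to 'default'
Step 4: Records already having status = 'default': 0
Step 5: Answer: 4 + 0 = 4 records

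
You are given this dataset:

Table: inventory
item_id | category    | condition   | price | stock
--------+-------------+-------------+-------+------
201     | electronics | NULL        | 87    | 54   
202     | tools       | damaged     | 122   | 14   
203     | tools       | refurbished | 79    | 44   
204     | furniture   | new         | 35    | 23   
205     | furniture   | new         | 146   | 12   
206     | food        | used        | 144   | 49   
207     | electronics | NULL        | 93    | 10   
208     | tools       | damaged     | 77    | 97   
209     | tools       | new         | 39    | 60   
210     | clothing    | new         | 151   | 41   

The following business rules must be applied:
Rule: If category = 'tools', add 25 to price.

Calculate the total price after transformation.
1073

Step 1: Count records where category = 'tools': 4
Step 2: Total bonus added: 4 × 25 = 100
Step 3: Original sum of price: 973
Step 4: Final sum = 973 + 100 = 1073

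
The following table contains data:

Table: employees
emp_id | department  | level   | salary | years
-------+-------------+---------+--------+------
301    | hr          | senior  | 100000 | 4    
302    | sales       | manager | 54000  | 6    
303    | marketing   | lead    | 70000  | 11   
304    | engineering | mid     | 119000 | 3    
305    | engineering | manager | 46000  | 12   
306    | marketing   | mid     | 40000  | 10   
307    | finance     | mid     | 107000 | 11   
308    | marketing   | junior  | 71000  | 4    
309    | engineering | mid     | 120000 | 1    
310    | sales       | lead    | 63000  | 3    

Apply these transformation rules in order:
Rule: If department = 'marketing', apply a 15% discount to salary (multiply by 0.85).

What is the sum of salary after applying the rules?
762850.0

Step 1: Records with department = 'marketing' have total salary = 181000
Step 2: Apply multiplier: 181000 × 0.85 = 153850.0
Step 3: Other records total: 609000
Step 4: Final sum = 153850.0 + 609000 = 762850.0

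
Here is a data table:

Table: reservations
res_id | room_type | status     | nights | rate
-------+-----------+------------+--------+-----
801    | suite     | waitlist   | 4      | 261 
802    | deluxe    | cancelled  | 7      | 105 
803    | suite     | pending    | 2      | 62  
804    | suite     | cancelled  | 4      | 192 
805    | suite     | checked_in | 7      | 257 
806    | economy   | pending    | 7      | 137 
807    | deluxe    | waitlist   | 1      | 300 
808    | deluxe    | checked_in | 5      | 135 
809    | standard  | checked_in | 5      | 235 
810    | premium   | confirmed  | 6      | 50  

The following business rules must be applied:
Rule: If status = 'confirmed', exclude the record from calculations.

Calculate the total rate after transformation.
1684

Step 1: Identify records where status = 'confirmed'
Step 2: The excluded records sum to 50
Step 3: Original total rate = 1734
Step 4: Remaining total = 1734 - 50 = 1684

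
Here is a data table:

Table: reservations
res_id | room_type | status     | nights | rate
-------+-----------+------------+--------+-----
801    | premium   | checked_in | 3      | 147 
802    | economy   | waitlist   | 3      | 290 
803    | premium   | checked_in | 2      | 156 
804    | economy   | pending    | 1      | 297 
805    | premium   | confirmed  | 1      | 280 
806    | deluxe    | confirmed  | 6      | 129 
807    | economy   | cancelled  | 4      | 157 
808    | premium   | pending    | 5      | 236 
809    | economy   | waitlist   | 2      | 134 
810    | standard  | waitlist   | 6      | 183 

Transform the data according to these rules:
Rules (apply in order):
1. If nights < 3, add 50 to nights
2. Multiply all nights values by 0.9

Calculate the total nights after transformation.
209.7

Step 1: Apply Rule 1 - Add 50 to records with nights < 3
  - 4 records affected: 6 + (4 × 50) = 206
  - Unaffected records: 27
  - Sum after Rule 1: 233
Step 2: Apply Rule 2 - Multiply all by 0.9
  - 233 × 0.9 = 209.7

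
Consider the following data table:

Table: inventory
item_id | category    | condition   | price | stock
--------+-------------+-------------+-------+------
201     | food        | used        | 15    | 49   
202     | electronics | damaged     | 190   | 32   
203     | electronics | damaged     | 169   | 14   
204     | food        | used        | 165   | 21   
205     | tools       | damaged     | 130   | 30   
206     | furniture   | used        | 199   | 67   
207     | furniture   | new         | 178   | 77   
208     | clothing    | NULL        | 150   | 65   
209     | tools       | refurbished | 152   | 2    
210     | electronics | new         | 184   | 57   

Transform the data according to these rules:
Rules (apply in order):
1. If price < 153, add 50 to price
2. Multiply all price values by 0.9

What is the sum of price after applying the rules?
1558.8

Step 1: Apply Rule 1 - Add 50 to records with price < 153
  - 4 records affected: 447 + (4 × 50) = 647
  - Unaffected records: 1085
  - Sum after Rule 1: 1732
Step 2: Apply Rule 2 - Multiply all by 0.9
  - 1732 × 0.9 = 1558.8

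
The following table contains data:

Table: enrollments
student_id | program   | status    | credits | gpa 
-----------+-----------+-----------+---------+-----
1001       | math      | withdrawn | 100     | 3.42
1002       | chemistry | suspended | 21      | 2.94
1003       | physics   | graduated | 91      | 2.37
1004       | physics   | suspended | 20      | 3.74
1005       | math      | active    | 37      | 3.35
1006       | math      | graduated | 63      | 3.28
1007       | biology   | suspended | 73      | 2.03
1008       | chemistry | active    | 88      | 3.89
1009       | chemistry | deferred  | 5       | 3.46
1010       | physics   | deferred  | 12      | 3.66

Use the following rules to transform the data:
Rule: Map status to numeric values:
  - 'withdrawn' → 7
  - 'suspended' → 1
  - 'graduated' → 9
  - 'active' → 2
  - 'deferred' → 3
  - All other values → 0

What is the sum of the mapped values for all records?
38

Step 1: Apply mapping to each record
Step 2: Count by status:
  'withdrawn': 1 records × 7 = 7
  'suspended': 3 records × 1 = 3
  'graduated': 2 records × 9 = 18
  'active': 2 records × 2 = 4
  'deferred': 2 records × 3 = 6
Step 3: Sum all mapped values = 38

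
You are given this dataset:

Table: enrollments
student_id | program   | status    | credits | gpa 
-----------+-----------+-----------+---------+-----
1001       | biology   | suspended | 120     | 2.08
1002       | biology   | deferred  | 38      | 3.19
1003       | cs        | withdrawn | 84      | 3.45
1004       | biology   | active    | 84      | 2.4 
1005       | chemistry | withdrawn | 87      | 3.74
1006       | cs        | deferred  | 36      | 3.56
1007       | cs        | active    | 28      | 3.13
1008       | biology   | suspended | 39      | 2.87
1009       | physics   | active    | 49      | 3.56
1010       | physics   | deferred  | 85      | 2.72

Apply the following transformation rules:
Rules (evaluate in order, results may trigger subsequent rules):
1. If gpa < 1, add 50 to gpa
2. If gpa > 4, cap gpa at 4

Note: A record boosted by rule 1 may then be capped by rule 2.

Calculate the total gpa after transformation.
30.7

Step 1: Apply rule 1 to records with gpa < 1
  - 0 records get bonus of 50
  - Of these, 0 records then exceed 4 and get capped
Step 2: Apply rule 2 to records with gpa > 4
  - 0 records (original) are capped
Step 3: Calculate final sum = 30.7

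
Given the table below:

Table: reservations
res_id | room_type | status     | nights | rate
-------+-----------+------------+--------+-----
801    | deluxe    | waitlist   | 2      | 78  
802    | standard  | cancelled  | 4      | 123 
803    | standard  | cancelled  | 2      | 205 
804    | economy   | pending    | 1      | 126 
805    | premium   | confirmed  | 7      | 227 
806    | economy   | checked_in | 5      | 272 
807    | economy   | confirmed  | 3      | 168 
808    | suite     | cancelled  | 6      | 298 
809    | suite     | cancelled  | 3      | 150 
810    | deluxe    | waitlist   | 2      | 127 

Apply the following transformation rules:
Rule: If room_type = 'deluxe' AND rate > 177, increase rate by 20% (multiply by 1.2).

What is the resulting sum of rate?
1774

Step 1: Find records where room_type = 'deluxe' AND rate > 177
Step 2: 0 records match, summing to 0
Step 3: After multiplier: 0 × 1.2 = 0.0
Step 4: Unaffected records sum: 1774
Step 5: Final sum = 0.0 + 1774 = 1774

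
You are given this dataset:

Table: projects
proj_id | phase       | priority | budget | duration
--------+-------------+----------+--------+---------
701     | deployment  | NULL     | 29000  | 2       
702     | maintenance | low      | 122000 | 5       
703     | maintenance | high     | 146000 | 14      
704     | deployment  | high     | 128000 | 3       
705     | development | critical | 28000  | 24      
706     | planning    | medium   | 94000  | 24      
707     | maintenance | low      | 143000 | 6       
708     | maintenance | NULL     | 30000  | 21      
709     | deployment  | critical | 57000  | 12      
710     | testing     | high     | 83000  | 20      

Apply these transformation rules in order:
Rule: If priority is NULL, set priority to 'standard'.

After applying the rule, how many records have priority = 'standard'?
2

Step 1: Count records where priority IS NULL
Step 2: Found 2 records with NULL priority
Step 3: These records will have priority set to 'standard'
Step 4: Records already having priority = 'standard': 0
Step 5: Answer: 2 + 0 = 2 records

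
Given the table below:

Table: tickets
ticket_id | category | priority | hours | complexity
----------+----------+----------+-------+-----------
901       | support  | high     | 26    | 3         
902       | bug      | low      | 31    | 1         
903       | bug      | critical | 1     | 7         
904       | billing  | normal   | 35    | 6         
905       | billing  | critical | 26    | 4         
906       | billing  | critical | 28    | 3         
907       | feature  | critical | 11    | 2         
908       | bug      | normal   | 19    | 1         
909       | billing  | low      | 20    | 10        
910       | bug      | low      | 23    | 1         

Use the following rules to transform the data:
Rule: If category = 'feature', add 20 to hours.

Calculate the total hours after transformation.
240

Step 1: Count records where category = 'feature': 1
Step 2: Total bonus added: 1 × 20 = 20
Step 3: Original sum of hours: 220
Step 4: Final sum = 220 + 20 = 240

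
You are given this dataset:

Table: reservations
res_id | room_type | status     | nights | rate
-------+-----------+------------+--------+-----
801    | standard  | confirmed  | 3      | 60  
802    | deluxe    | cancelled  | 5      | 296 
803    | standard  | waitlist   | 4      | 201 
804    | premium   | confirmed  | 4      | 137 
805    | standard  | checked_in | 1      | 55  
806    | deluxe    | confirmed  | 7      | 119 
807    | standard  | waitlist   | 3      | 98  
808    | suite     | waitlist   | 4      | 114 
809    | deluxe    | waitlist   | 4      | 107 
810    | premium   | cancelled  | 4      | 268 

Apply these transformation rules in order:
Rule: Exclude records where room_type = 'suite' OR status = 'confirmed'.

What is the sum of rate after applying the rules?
1025

Step 1: Find records where room_type = 'suite' OR status = 'confirmed'
Step 2: 4 records match, summing to 430
Step 3: Original sum: 1455
Step 4: Remaining sum = 1455 - 430 = 1025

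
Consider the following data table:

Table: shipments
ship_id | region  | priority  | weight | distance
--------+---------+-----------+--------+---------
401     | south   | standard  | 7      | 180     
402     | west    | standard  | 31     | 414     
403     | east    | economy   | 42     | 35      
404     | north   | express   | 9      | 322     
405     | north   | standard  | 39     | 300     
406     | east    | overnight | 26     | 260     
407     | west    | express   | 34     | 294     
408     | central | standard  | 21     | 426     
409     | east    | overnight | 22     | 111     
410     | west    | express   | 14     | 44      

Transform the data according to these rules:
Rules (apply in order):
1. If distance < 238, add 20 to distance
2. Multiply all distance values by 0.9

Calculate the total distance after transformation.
2219.4

Step 1: Apply Rule 1 - Add 20 to records with distance < 238
  - 4 records affected: 370 + (4 × 20) = 450
  - Unaffected records: 2016
  - Sum after Rule 1: 2466
Step 2: Apply Rule 2 - Multiply all by 0.9
  - 2466 × 0.9 = 2219.4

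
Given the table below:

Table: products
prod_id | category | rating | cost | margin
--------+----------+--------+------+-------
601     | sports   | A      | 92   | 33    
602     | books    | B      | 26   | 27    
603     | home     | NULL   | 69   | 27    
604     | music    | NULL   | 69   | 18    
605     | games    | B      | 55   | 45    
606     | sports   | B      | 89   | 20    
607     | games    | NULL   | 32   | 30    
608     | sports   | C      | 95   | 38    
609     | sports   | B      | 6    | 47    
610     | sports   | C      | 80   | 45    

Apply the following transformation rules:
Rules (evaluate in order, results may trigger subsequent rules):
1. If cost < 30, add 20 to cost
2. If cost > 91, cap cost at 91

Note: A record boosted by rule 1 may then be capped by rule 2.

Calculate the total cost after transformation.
648

Step 1: Apply rule 1 to records with cost < 30
  - 2 records get bonus of 20
  - Of these, 0 records then exceed 91 and get capped
Step 2: Apply rule 2 to records with cost > 91
  - 2 records (original) are capped
Step 3: Calculate final sum = 648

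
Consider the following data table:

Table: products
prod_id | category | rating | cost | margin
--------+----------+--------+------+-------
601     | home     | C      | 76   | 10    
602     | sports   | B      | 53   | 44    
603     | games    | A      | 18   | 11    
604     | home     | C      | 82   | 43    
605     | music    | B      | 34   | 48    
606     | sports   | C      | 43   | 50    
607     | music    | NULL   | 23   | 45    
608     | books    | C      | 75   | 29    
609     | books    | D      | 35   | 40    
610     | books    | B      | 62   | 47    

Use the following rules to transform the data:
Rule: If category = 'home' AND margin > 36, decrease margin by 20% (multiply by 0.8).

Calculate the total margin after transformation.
358.4

Step 1: Find records where category = 'home' AND margin > 36
Step 2: 1 records match, summing to 43
Step 3: After multiplier: 43 × 0.8 = 34.4
Step 4: Unaffected records sum: 324
Step 5: Final sum = 34.4 + 324 = 358.4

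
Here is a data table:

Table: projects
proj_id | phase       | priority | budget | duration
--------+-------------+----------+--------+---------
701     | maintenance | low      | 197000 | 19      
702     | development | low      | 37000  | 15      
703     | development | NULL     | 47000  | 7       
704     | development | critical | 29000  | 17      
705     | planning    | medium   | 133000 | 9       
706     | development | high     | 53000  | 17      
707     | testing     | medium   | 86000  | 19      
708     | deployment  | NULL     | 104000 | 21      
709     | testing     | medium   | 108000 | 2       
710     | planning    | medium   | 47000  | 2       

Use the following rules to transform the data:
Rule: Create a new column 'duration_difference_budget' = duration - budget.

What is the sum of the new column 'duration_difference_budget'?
-840872

Step 1: For each record, compute duration - budget
Example calculations:
  19 - 197000 = -196981
  15 - 37000 = -36985
  7 - 47000 = -46993
  ...
Step 2: Sum all derived values
Step 3: Total = -840872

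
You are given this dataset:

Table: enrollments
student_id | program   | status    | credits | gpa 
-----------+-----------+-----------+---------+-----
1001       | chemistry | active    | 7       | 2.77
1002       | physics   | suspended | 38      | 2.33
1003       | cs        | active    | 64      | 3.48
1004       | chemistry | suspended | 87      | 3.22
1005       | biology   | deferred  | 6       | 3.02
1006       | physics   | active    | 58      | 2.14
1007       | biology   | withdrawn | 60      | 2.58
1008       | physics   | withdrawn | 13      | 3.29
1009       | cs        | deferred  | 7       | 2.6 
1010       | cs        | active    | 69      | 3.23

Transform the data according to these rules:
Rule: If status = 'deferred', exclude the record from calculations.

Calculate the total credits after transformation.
396

Step 1: Identify records where status = 'deferred'
Step 2: The excluded records sum to 13
Step 3: Original total credits = 409
Step 4: Remaining total = 409 - 13 = 396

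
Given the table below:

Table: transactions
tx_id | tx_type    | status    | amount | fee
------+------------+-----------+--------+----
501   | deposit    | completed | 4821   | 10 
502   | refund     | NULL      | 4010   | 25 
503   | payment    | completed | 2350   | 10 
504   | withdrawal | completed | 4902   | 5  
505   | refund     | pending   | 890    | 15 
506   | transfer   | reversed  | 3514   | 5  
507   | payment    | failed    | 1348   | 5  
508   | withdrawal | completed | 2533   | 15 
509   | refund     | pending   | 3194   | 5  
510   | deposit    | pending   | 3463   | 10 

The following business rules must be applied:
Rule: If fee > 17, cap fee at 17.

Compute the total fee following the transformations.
97

Step 1: 1 records have fee > 17
Step 2: These records originally summed to 25
Step 3: After capping: 1 × 17 = 17
Step 4: Unaffected records sum: 80
Step 5: Final sum = 17 + 80 = 97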